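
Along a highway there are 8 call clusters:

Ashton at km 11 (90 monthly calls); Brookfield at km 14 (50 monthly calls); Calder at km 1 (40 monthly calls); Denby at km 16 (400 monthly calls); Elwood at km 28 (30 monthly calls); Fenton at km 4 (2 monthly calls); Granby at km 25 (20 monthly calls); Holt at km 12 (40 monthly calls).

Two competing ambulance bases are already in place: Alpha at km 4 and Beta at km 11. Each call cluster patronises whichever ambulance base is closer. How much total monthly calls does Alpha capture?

42

The indifferent point is the midpoint (4+11)/2 = 7.5; call clusters left of it (closer to Alpha at 4) go to Alpha, those right go to Beta.
  Calder at 1 (w=40) → Alpha
  Fenton at 4 (w=2) → Alpha
  Ashton at 11 (w=90) → Beta
  Holt at 12 (w=40) → Beta
  Brookfield at 14 (w=50) → Beta
  Denby at 16 (w=400) → Beta
  Granby at 25 (w=20) → Beta
  Elwood at 28 (w=30) → Beta
Alpha captures 42; Beta captures 630.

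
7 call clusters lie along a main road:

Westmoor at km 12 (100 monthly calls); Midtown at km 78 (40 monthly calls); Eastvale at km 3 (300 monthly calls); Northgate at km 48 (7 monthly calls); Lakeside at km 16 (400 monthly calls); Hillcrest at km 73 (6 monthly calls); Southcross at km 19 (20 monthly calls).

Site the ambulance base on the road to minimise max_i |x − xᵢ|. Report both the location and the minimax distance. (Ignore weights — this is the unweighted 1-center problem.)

location 40.5, max distance 37.5

The 1-center on a line is the midpoint of the two extreme points: leftmost at 3, rightmost at 78.
Optimal location = (3 + 78)/2 = 40.5; maximum distance = (78 − 3)/2 = 37.5.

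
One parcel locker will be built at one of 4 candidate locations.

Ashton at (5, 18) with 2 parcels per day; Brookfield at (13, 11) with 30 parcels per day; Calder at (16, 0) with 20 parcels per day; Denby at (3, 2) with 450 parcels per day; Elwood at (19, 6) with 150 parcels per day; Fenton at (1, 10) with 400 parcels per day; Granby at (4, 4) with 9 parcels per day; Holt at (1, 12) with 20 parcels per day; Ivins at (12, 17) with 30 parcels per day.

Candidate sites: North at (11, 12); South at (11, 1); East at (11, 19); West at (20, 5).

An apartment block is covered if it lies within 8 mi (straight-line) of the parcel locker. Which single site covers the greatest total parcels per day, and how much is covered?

Coverage radius r = 8 mi; a point is covered iff (Δx)²+(Δy)² ≤ 8² = 64.
  North (11, 12): covers {Brookfield, Ivins} → 60
  South (11, 1): covers {Calder, Granby} → 29
  East (11, 19): covers {Ashton, Ivins} → 32
  West (20, 5): covers {Calder, Elwood} → 170
Maximum coverage at West: 170 parcels per day.

West, covering 170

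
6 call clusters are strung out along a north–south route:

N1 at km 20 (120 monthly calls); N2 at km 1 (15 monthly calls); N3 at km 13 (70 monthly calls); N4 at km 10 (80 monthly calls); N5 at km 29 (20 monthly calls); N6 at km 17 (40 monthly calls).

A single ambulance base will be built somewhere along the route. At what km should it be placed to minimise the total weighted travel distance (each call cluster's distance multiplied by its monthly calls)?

x = 17

For a sum of weighted absolute distances on a line, the optimum is the weighted median (not the mean). Total weight W = 345; half-weight = 172.5.
Sort by position and accumulate weight:
  km 1 (N2, w=15) → cum 15
  km 10 (N4, w=80) → cum 95
  km 13 (N3, w=70) → cum 165
  km 17 (N6, w=40) → cum 205  ≥ 172.5 → median here
  km 20 (N1, w=120) → cum 325
  km 29 (N5, w=20) → cum 345
Optimal location: km 17.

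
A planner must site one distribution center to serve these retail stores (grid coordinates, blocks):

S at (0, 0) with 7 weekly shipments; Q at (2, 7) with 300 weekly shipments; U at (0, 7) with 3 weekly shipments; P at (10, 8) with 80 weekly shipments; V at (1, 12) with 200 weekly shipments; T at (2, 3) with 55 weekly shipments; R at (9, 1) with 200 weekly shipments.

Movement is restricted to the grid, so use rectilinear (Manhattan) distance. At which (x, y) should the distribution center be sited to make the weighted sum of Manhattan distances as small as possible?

(2, 7)

Manhattan distance separates: Σwᵢ(|x−xᵢ|+|y−yᵢ|) = Σwᵢ|x−xᵢ| + Σwᵢ|y−yᵢ|, so x and y are optimised independently as 1-D weighted medians.
Total weight W = 845; half = 422.5.
x-coordinate, sorted with cumulative weight:
  x=0 (S, w=7) cum 7
  x=0 (U, w=3) cum 10
  x=1 (V, w=200) cum 210
  x=2 (Q, w=300) cum 510  ← median
  x=2 (T, w=55) cum 565
  x=9 (R, w=200) cum 765
  x=10 (P, w=80) cum 845
⇒ x* = 2
y-coordinate, sorted with cumulative weight:
  y=0 (S, w=7) cum 7
  y=1 (R, w=200) cum 207
  y=3 (T, w=55) cum 262
  y=7 (Q, w=300) cum 562  ← median
  y=7 (U, w=3) cum 565
  y=8 (P, w=80) cum 645
  y=12 (V, w=200) cum 845
⇒ y* = 7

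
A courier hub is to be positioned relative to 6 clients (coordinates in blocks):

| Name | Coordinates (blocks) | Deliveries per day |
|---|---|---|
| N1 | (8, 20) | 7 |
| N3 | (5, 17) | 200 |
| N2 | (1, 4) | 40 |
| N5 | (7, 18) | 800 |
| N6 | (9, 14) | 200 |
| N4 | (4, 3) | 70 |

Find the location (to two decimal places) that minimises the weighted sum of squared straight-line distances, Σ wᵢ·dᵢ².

(6.66, 16.03)

The minimiser of Σwᵢ‖p−pᵢ‖² is the weighted centroid p* = (Σwᵢpᵢ)/(Σwᵢ).
Σwᵢ = 1317.
Σwᵢxᵢ = 7·8 + 200·5 + 40·1 + 800·7 + 200·9 + 70·4 = 8776.
Σwᵢyᵢ = 7·20 + 200·17 + 40·4 + 800·18 + 200·14 + 70·3 = 21110.
x* = 8776/1317 = 6.66, y* = 21110/1317 = 16.03.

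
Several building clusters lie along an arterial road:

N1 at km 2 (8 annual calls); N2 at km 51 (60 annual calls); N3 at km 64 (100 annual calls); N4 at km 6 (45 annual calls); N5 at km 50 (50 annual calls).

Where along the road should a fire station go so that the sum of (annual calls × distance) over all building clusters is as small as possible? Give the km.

For a sum of weighted absolute distances on a line, the optimum is the weighted median (not the mean). Total weight W = 263; half-weight = 131.5.
Sort by position and accumulate weight:
  km 2 (N1, w=8) → cum 8
  km 6 (N4, w=45) → cum 53
  km 50 (N5, w=50) → cum 103
  km 51 (N2, w=60) → cum 163  ≥ 131.5 → median here
  km 64 (N3, w=100) → cum 263
Optimal location: km 51.

x = 51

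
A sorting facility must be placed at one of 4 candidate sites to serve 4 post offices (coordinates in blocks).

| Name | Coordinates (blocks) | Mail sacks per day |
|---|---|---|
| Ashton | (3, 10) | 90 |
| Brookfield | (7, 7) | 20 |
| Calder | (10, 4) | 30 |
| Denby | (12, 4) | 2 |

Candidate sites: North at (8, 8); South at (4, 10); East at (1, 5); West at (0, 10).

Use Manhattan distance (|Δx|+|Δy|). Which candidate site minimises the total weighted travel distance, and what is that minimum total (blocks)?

Total weighted distance at each candidate:
  North (8, 8): total = 866
  South (4, 10): total = 598
  East (1, 5): total = 1114
  West (0, 10): total = 986
Minimum is at South with total 598 blocks.

South, total 598 blocks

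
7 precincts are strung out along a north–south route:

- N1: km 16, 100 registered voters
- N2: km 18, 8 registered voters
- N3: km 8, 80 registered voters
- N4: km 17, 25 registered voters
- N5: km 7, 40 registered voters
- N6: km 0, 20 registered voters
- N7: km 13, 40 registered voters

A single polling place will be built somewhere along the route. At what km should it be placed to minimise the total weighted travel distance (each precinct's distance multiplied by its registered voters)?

x = 13

For a sum of weighted absolute distances on a line, the optimum is the weighted median (not the mean). Total weight W = 313; half-weight = 156.5.
Sort by position and accumulate weight:
  km 0 (N6, w=20) → cum 20
  km 7 (N5, w=40) → cum 60
  km 8 (N3, w=80) → cum 140
  km 13 (N7, w=40) → cum 180  ≥ 156.5 → median here
  km 16 (N1, w=100) → cum 280
  km 17 (N4, w=25) → cum 305
  km 18 (N2, w=8) → cum 313
Optimal location: km 13.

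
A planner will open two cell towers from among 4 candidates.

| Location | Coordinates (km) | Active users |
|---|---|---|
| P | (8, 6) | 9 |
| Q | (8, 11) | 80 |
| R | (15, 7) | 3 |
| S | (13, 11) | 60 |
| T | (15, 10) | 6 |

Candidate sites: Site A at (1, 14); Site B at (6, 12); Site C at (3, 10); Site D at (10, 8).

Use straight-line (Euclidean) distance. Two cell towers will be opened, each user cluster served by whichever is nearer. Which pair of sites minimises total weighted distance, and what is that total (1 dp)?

Evaluate every pair (each demand assigned to the nearer of the two):
  {Site B, Site D}: total = 506.5
  {Site A, Site D}: total = 616.1
  {Site C, Site D}: total = 616.1
  {Site A, Site B}: total = 746.3
  {Site B, Site C}: total = 746.3
  {Site A, Site C}: total = 1177.7
Best pair: {Site B, Site D} with total 506.5.

{Site B, Site D}, total 506.5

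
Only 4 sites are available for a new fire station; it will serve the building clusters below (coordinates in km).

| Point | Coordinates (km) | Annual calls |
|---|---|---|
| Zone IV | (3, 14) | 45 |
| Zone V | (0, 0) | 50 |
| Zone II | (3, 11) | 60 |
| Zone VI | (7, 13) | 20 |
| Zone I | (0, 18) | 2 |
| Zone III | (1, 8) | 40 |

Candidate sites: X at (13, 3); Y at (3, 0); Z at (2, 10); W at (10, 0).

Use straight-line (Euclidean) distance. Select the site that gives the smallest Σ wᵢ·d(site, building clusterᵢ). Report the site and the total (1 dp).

Total weighted distance at each candidate:
  X (13, 3): total = 2897.4
  Y (3, 0): total = 2078.4
  Z (2, 10): total = 1002.8
  W (10, 0): total = 2776.3
Minimum is at Z with total 1002.8 km.

Z, total 1002.8 km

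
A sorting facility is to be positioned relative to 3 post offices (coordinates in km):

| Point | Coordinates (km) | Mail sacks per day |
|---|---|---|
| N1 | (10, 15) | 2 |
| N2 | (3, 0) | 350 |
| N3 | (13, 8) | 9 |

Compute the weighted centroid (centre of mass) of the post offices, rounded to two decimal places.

The minimiser of Σwᵢ‖p−pᵢ‖² is the weighted centroid p* = (Σwᵢpᵢ)/(Σwᵢ).
Σwᵢ = 361.
Σwᵢxᵢ = 2·10 + 350·3 + 9·13 = 1187.
Σwᵢyᵢ = 2·15 + 350·0 + 9·8 = 102.
x* = 1187/361 = 3.29, y* = 102/361 = 0.28.

(3.29, 0.28)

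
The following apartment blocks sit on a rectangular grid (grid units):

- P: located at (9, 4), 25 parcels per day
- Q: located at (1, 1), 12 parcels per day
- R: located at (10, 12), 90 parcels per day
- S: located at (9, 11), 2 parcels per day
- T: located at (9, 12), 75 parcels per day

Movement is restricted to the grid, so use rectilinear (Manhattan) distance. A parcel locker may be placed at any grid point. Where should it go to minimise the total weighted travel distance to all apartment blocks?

(9, 12)

Manhattan distance separates: Σwᵢ(|x−xᵢ|+|y−yᵢ|) = Σwᵢ|x−xᵢ| + Σwᵢ|y−yᵢ|, so x and y are optimised independently as 1-D weighted medians.
Total weight W = 204; half = 102.
x-coordinate, sorted with cumulative weight:
  x=1 (Q, w=12) cum 12
  x=9 (P, w=25) cum 37
  x=9 (S, w=2) cum 39
  x=9 (T, w=75) cum 114  ← median
  x=10 (R, w=90) cum 204
⇒ x* = 9
y-coordinate, sorted with cumulative weight:
  y=1 (Q, w=12) cum 12
  y=4 (P, w=25) cum 37
  y=11 (S, w=2) cum 39
  y=12 (R, w=90) cum 129  ← median
  y=12 (T, w=75) cum 204
⇒ y* = 12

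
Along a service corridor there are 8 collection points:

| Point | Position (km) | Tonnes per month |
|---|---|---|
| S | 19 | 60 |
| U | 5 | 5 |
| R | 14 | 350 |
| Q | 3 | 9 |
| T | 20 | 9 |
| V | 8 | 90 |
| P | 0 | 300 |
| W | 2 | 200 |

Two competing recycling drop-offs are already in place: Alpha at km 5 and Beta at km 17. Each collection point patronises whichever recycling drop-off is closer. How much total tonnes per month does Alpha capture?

604

The indifferent point is the midpoint (5+17)/2 = 11; collection points left of it (closer to Alpha at 5) go to Alpha, those right go to Beta.
  P at 0 (w=300) → Alpha
  W at 2 (w=200) → Alpha
  Q at 3 (w=9) → Alpha
  U at 5 (w=5) → Alpha
  V at 8 (w=90) → Alpha
  R at 14 (w=350) → Beta
  S at 19 (w=60) → Beta
  T at 20 (w=9) → Beta
Alpha captures 604; Beta captures 419.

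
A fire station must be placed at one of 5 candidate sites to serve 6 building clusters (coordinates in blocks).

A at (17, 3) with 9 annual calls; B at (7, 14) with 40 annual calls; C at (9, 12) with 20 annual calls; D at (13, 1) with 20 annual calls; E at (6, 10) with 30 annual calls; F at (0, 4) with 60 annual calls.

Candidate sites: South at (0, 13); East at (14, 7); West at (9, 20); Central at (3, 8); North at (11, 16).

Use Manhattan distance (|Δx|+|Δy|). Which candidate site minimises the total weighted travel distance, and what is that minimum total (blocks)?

Central, total 1681 blocks

Total weighted distance at each candidate:
  South (0, 13): total = 2073
  East (14, 7): total = 2313
  West (9, 20): total = 3055
  Central (3, 8): total = 1681
  North (11, 16): total = 2581
Minimum is at Central with total 1681 blocks.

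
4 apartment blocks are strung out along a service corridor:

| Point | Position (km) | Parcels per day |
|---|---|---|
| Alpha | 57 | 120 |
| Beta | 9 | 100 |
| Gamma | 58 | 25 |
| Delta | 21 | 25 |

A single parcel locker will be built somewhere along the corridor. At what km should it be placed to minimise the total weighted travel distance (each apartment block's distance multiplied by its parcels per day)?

x = 57

For a sum of weighted absolute distances on a line, the optimum is the weighted median (not the mean). Total weight W = 270; half-weight = 135.
Sort by position and accumulate weight:
  km 9 (Beta, w=100) → cum 100
  km 21 (Delta, w=25) → cum 125
  km 57 (Alpha, w=120) → cum 245  ≥ 135 → median here
  km 58 (Gamma, w=25) → cum 270
Optimal location: km 57.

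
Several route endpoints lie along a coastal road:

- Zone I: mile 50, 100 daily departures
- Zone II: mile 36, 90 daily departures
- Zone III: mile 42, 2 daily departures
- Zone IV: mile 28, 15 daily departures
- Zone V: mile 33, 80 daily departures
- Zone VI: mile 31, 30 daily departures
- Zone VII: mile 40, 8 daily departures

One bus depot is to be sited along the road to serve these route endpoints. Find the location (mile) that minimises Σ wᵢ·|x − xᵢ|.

x = 36

For a sum of weighted absolute distances on a line, the optimum is the weighted median (not the mean). Total weight W = 325; half-weight = 162.5.
Sort by position and accumulate weight:
  mile 28 (Zone IV, w=15) → cum 15
  mile 31 (Zone VI, w=30) → cum 45
  mile 33 (Zone V, w=80) → cum 125
  mile 36 (Zone II, w=90) → cum 215  ≥ 162.5 → median here
  mile 40 (Zone VII, w=8) → cum 223
  mile 42 (Zone III, w=2) → cum 225
  mile 50 (Zone I, w=100) → cum 325
Optimal location: mile 36.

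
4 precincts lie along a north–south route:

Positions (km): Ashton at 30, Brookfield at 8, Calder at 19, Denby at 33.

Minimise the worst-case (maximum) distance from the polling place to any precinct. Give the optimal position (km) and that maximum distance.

location 20.5, max distance 12.5

The 1-center on a line is the midpoint of the two extreme points: leftmost at 8, rightmost at 33.
Optimal location = (8 + 33)/2 = 20.5; maximum distance = (33 − 8)/2 = 12.5.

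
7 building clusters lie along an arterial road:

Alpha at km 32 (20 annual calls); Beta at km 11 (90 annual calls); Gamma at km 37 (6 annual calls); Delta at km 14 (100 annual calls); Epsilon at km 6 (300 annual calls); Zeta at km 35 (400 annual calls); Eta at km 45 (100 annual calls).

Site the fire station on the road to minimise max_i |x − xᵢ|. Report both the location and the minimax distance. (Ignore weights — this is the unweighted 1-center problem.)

The 1-center on a line is the midpoint of the two extreme points: leftmost at 6, rightmost at 45.
Optimal location = (6 + 45)/2 = 25.5; maximum distance = (45 − 6)/2 = 19.5.

location 25.5, max distance 19.5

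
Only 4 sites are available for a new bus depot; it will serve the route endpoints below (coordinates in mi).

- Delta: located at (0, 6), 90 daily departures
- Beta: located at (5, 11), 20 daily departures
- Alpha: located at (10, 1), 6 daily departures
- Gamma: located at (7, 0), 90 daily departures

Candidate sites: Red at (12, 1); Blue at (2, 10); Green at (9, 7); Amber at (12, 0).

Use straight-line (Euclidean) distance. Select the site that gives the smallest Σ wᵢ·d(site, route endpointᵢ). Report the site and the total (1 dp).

Blue, total 1544.2 mi

Total weighted distance at each candidate:
  Red (12, 1): total = 1885.0
  Blue (2, 10): total = 1544.2
  Green (9, 7): total = 1619.8
  Amber (12, 0): total = 1931.7
Minimum is at Blue with total 1544.2 mi.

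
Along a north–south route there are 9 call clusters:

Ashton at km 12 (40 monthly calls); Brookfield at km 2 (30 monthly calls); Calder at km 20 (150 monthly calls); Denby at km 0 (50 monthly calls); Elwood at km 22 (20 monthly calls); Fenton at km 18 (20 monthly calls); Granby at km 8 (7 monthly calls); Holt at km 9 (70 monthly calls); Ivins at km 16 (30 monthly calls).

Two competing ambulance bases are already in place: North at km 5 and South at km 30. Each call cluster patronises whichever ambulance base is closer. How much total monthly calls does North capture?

227

The indifferent point is the midpoint (5+30)/2 = 17.5; call clusters left of it (closer to North at 5) go to North, those right go to South.
  Denby at 0 (w=50) → North
  Brookfield at 2 (w=30) → North
  Granby at 8 (w=7) → North
  Holt at 9 (w=70) → North
  Ashton at 12 (w=40) → North
  Ivins at 16 (w=30) → North
  Fenton at 18 (w=20) → South
  Calder at 20 (w=150) → South
  Elwood at 22 (w=20) → South
North captures 227; South captures 190.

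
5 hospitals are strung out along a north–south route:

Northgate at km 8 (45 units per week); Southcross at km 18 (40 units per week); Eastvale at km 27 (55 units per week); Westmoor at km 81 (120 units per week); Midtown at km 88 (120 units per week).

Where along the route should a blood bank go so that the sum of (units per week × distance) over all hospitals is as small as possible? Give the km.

For a sum of weighted absolute distances on a line, the optimum is the weighted median (not the mean). Total weight W = 380; half-weight = 190.
Sort by position and accumulate weight:
  km 8 (Northgate, w=45) → cum 45
  km 18 (Southcross, w=40) → cum 85
  km 27 (Eastvale, w=55) → cum 140
  km 81 (Westmoor, w=120) → cum 260  ≥ 190 → median here
  km 88 (Midtown, w=120) → cum 380
Optimal location: km 81.

x = 81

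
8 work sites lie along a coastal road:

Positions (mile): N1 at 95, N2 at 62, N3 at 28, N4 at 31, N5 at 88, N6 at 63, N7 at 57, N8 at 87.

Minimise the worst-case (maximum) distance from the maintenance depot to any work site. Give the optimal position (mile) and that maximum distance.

The 1-center on a line is the midpoint of the two extreme points: leftmost at 28, rightmost at 95.
Optimal location = (28 + 95)/2 = 61.5; maximum distance = (95 − 28)/2 = 33.5.

location 61.5, max distance 33.5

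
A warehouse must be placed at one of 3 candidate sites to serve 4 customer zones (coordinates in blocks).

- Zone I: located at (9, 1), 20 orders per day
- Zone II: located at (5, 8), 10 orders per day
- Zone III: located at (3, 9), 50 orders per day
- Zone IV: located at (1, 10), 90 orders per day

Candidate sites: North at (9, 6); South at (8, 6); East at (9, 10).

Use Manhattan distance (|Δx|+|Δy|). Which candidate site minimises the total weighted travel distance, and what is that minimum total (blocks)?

East, total 1310 blocks

Total weighted distance at each candidate:
  North (9, 6): total = 1690
  South (8, 6): total = 1560
  East (9, 10): total = 1310
Minimum is at East with total 1310 blocks.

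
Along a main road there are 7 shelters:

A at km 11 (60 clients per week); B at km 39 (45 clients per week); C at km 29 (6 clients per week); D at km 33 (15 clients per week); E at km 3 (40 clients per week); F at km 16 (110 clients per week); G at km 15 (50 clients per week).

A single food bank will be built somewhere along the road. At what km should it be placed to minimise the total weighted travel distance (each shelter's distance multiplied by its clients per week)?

x = 16

For a sum of weighted absolute distances on a line, the optimum is the weighted median (not the mean). Total weight W = 326; half-weight = 163.
Sort by position and accumulate weight:
  km 3 (E, w=40) → cum 40
  km 11 (A, w=60) → cum 100
  km 15 (G, w=50) → cum 150
  km 16 (F, w=110) → cum 260  ≥ 163 → median here
  km 29 (C, w=6) → cum 266
  km 33 (D, w=15) → cum 281
  km 39 (B, w=45) → cum 326
Optimal location: km 16.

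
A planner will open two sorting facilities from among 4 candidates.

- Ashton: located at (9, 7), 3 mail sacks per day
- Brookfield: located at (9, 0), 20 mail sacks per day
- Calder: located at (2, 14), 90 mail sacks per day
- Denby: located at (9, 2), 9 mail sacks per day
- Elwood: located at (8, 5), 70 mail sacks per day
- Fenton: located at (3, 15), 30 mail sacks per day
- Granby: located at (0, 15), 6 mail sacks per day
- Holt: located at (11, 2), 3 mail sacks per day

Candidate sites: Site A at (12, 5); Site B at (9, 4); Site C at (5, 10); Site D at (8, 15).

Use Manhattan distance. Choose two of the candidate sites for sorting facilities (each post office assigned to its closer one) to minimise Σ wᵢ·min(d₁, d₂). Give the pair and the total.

Evaluate every pair (each demand assigned to the nearer of the two):
  {Site B, Site D}: total = 1087
  {Site B, Site C}: total = 1159
  {Site A, Site D}: total = 1349
  {Site A, Site C}: total = 1421
  {Site C, Site D}: total = 1839
  {Site A, Site B}: total = 2419
Best pair: {Site B, Site D} with total 1087.

{Site B, Site D}, total 1087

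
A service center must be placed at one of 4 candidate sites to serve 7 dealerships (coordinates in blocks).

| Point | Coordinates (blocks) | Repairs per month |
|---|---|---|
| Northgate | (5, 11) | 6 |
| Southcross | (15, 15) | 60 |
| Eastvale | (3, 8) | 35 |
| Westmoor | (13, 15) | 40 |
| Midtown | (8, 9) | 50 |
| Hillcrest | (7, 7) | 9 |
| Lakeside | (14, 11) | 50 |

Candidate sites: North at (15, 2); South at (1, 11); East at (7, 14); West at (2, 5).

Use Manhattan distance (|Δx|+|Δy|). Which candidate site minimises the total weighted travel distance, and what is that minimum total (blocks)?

East, total 2063 blocks

Total weighted distance at each candidate:
  North (15, 2): total = 3441
  South (1, 11): total = 3109
  East (7, 14): total = 2063
  West (2, 5): total = 3877
Minimum is at East with total 2063 blocks.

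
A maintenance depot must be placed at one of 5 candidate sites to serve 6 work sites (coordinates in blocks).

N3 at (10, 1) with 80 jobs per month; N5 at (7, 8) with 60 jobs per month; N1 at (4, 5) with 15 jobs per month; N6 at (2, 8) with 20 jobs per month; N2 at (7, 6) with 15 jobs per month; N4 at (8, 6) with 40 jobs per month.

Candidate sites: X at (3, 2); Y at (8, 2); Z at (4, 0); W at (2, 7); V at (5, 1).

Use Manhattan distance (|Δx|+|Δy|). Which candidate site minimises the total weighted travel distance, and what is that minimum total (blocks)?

Total weighted distance at each candidate:
  X (3, 2): total = 1920
  Y (8, 2): total = 1240
  Z (4, 0): total = 2030
  W (2, 7): total = 1930
  V (5, 1): total = 1640
Minimum is at Y with total 1240 blocks.

Y, total 1240 blocks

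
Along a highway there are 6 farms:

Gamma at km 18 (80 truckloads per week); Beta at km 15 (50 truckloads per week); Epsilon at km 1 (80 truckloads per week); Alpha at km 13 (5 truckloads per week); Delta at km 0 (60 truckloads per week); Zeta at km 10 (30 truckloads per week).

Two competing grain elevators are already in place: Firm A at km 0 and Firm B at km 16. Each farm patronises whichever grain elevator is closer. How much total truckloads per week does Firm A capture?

The indifferent point is the midpoint (0+16)/2 = 8; farms left of it (closer to Firm A at 0) go to Firm A, those right go to Firm B.
  Delta at 0 (w=60) → Firm A
  Epsilon at 1 (w=80) → Firm A
  Zeta at 10 (w=30) → Firm B
  Alpha at 13 (w=5) → Firm B
  Beta at 15 (w=50) → Firm B
  Gamma at 18 (w=80) → Firm B
Firm A captures 140; Firm B captures 165.

140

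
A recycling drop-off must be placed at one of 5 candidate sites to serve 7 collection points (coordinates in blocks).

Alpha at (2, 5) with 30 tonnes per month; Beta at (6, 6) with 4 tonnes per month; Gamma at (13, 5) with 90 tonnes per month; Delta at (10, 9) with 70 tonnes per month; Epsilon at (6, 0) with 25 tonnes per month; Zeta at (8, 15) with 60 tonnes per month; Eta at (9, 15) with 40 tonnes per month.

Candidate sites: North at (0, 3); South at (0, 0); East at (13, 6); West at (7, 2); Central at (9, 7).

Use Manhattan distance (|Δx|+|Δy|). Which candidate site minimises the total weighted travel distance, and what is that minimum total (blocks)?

Central, total 2146 blocks

Total weighted distance at each candidate:
  North (0, 3): total = 4891
  South (0, 0): total = 5698
  East (13, 6): total = 2583
  West (7, 2): total = 3285
  Central (9, 7): total = 2146
Minimum is at Central with total 2146 blocks.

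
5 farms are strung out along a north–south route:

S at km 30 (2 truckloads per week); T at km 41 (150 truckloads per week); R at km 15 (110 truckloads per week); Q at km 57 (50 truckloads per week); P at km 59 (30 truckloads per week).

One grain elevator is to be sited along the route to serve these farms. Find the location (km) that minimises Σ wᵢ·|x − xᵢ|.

For a sum of weighted absolute distances on a line, the optimum is the weighted median (not the mean). Total weight W = 342; half-weight = 171.
Sort by position and accumulate weight:
  km 15 (R, w=110) → cum 110
  km 30 (S, w=2) → cum 112
  km 41 (T, w=150) → cum 262  ≥ 171 → median here
  km 57 (Q, w=50) → cum 312
  km 59 (P, w=30) → cum 342
Optimal location: km 41.

x = 41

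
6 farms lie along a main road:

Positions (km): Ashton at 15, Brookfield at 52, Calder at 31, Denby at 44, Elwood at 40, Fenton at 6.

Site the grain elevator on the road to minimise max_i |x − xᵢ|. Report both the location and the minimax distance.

location 29, max distance 23

The 1-center on a line is the midpoint of the two extreme points: leftmost at 6, rightmost at 52.
Optimal location = (6 + 52)/2 = 29; maximum distance = (52 − 6)/2 = 23.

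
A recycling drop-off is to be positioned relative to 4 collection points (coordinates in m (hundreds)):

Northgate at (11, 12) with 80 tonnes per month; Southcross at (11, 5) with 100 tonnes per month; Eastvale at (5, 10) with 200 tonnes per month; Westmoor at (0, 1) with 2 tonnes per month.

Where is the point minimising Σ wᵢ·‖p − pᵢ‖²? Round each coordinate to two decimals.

(7.80, 9.06)

The minimiser of Σwᵢ‖p−pᵢ‖² is the weighted centroid p* = (Σwᵢpᵢ)/(Σwᵢ).
Σwᵢ = 382.
Σwᵢxᵢ = 80·11 + 100·11 + 200·5 + 2·0 = 2980.
Σwᵢyᵢ = 80·12 + 100·5 + 200·10 + 2·1 = 3462.
x* = 2980/382 = 7.80, y* = 3462/382 = 9.06.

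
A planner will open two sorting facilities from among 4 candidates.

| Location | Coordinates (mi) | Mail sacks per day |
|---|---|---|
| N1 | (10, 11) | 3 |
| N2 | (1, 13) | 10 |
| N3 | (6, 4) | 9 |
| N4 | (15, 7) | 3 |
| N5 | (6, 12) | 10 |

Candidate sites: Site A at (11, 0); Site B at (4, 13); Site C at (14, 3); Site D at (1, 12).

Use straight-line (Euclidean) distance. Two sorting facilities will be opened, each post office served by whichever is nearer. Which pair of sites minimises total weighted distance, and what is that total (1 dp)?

Evaluate every pair (each demand assigned to the nearer of the two):
  {Site A, Site B}: total = 153.1
  {Site B, Site C}: total = 156.3
  {Site A, Site D}: total = 169.0
  {Site C, Site D}: total = 171.8
  {Site B, Site D}: total = 171.9
  {Site A, Site C}: total = 381.3
Best pair: {Site A, Site B} with total 153.1.

{Site A, Site B}, total 153.1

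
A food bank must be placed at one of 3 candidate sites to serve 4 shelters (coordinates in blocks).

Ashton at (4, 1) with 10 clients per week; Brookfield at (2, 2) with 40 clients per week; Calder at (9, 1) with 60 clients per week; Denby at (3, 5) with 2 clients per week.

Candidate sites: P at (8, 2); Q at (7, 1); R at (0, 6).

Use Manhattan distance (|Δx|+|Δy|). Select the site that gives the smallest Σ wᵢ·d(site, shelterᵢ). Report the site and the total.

Total weighted distance at each candidate:
  P (8, 2): total = 426
  Q (7, 1): total = 406
  R (0, 6): total = 1178
Minimum is at Q with total 406 blocks.

Q, total 406 blocks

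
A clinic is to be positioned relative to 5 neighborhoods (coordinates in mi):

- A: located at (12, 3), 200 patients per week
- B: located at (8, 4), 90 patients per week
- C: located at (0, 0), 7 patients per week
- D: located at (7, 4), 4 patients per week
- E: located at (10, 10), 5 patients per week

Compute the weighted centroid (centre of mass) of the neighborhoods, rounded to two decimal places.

The minimiser of Σwᵢ‖p−pᵢ‖² is the weighted centroid p* = (Σwᵢpᵢ)/(Σwᵢ).
Σwᵢ = 306.
Σwᵢxᵢ = 200·12 + 90·8 + 7·0 + 4·7 + 5·10 = 3198.
Σwᵢyᵢ = 200·3 + 90·4 + 7·0 + 4·4 + 5·10 = 1026.
x* = 3198/306 = 10.45, y* = 1026/306 = 3.35.

(10.45, 3.35)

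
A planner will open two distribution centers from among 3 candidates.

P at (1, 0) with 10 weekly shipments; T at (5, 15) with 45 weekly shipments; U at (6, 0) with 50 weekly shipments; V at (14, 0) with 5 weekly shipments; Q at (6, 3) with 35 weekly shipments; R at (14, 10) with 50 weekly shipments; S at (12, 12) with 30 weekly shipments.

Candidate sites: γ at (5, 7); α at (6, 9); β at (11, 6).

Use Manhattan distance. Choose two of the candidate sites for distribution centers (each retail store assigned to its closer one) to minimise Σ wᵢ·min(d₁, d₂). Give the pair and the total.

Evaluate every pair (each demand assigned to the nearer of the two):
  {γ, β}: total = 1650
  {α, β}: total = 1720
  {γ, α}: total = 1800
Best pair: {γ, β} with total 1650.

{γ, β}, total 1650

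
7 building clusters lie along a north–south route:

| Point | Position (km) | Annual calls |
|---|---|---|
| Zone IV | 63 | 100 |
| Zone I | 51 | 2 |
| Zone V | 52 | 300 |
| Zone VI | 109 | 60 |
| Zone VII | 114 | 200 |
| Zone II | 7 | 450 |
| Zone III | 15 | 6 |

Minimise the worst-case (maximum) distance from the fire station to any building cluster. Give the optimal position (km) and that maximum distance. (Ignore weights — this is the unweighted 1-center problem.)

The 1-center on a line is the midpoint of the two extreme points: leftmost at 7, rightmost at 114.
Optimal location = (7 + 114)/2 = 60.5; maximum distance = (114 − 7)/2 = 53.5.

location 60.5, max distance 53.5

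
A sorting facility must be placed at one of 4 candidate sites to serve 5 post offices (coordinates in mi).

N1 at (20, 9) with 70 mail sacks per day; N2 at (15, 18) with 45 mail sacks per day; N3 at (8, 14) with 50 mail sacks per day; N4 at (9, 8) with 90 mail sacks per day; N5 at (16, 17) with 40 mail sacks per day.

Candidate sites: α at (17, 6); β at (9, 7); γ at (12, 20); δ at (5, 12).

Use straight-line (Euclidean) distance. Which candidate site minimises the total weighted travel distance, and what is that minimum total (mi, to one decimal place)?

Total weighted distance at each candidate:
  α (17, 6): total = 2630.5
  β (9, 7): total = 2278.3
  γ (12, 20): total = 2788.1
  δ (5, 12): total = 2768.3
Minimum is at β with total 2278.3 mi.

β, total 2278.3 mi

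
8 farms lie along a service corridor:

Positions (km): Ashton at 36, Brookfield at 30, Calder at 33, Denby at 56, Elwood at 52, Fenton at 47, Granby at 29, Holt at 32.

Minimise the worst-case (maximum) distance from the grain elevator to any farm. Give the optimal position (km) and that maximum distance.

location 42.5, max distance 13.5

The 1-center on a line is the midpoint of the two extreme points: leftmost at 29, rightmost at 56.
Optimal location = (29 + 56)/2 = 42.5; maximum distance = (56 − 29)/2 = 13.5.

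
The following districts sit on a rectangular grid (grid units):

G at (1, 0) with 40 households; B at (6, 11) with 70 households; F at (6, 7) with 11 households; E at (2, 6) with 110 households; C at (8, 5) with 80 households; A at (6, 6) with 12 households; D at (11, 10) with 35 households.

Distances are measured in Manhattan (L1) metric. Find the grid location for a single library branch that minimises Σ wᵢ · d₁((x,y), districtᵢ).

(6, 6)

Manhattan distance separates: Σwᵢ(|x−xᵢ|+|y−yᵢ|) = Σwᵢ|x−xᵢ| + Σwᵢ|y−yᵢ|, so x and y are optimised independently as 1-D weighted medians.
Total weight W = 358; half = 179.
x-coordinate, sorted with cumulative weight:
  x=1 (G, w=40) cum 40
  x=2 (E, w=110) cum 150
  x=6 (B, w=70) cum 220  ← median
  x=6 (F, w=11) cum 231
  x=6 (A, w=12) cum 243
  x=8 (C, w=80) cum 323
  x=11 (D, w=35) cum 358
⇒ x* = 6
y-coordinate, sorted with cumulative weight:
  y=0 (G, w=40) cum 40
  y=5 (C, w=80) cum 120
  y=6 (E, w=110) cum 230  ← median
  y=6 (A, w=12) cum 242
  y=7 (F, w=11) cum 253
  y=10 (D, w=35) cum 288
  y=11 (B, w=70) cum 358
⇒ y* = 6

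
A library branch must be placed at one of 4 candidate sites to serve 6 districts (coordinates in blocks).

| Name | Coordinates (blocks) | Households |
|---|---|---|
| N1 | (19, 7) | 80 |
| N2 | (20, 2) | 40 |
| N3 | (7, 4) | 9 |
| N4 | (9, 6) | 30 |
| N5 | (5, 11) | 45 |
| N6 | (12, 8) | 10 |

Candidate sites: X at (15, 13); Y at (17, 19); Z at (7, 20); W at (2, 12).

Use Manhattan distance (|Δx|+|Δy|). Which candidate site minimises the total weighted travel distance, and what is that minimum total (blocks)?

X, total 2603 blocks

Total weighted distance at each candidate:
  X (15, 13): total = 2603
  Y (17, 19): total = 3835
  Z (7, 20): total = 4529
  W (2, 12): total = 3707
Minimum is at X with total 2603 blocks.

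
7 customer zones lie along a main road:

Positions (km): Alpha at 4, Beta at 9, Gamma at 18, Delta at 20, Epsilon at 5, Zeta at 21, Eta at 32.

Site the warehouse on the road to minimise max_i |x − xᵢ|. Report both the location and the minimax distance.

The 1-center on a line is the midpoint of the two extreme points: leftmost at 4, rightmost at 32.
Optimal location = (4 + 32)/2 = 18; maximum distance = (32 − 4)/2 = 14.

location 18, max distance 14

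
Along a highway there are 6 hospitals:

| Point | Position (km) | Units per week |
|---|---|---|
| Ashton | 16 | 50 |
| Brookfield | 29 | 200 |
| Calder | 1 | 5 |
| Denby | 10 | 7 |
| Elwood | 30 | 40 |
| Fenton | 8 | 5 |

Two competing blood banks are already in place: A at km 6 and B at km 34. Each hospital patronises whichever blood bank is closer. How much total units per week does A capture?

67

The indifferent point is the midpoint (6+34)/2 = 20; hospitals left of it (closer to A at 6) go to A, those right go to B.
  Calder at 1 (w=5) → A
  Fenton at 8 (w=5) → A
  Denby at 10 (w=7) → A
  Ashton at 16 (w=50) → A
  Brookfield at 29 (w=200) → B
  Elwood at 30 (w=40) → B
A captures 67; B captures 240.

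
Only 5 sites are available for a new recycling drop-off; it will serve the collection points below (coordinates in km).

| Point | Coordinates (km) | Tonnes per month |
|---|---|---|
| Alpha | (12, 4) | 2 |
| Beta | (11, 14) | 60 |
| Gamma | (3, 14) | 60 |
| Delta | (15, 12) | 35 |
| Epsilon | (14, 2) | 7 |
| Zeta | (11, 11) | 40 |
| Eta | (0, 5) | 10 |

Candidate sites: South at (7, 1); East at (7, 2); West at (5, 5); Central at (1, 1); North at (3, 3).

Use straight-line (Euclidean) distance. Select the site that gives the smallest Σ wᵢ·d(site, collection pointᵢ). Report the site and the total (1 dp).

Total weighted distance at each candidate:
  South (7, 1): total = 2680.8
  East (7, 2): total = 2496.0
  West (5, 5): total = 2099.4
  Central (1, 1): total = 3117.4
  North (3, 3): total = 2585.1
Minimum is at West with total 2099.4 km.

West, total 2099.4 km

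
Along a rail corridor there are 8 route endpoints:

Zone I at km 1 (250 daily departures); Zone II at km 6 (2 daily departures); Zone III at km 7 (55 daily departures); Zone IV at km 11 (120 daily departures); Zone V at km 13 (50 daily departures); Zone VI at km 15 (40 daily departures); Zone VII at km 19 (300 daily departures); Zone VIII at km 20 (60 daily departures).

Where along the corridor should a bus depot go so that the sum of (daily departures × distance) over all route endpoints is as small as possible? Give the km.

x = 13

For a sum of weighted absolute distances on a line, the optimum is the weighted median (not the mean). Total weight W = 877; half-weight = 438.5.
Sort by position and accumulate weight:
  km 1 (Zone I, w=250) → cum 250
  km 6 (Zone II, w=2) → cum 252
  km 7 (Zone III, w=55) → cum 307
  km 11 (Zone IV, w=120) → cum 427
  km 13 (Zone V, w=50) → cum 477  ≥ 438.5 → median here
  km 15 (Zone VI, w=40) → cum 517
  km 19 (Zone VII, w=300) → cum 817
  km 20 (Zone VIII, w=60) → cum 877
Optimal location: km 13.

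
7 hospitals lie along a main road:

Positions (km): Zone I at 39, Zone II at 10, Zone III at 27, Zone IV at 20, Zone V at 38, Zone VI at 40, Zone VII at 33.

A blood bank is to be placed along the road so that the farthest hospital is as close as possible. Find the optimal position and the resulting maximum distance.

location 25, max distance 15

The 1-center on a line is the midpoint of the two extreme points: leftmost at 10, rightmost at 40.
Optimal location = (10 + 40)/2 = 25; maximum distance = (40 − 10)/2 = 15.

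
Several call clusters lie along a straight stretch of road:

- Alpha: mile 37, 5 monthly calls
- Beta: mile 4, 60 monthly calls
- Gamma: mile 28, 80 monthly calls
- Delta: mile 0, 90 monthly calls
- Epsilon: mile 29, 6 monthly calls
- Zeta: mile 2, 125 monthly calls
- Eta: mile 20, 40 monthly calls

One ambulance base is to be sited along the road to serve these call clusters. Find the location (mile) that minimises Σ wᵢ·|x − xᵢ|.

For a sum of weighted absolute distances on a line, the optimum is the weighted median (not the mean). Total weight W = 406; half-weight = 203.
Sort by position and accumulate weight:
  mile 0 (Delta, w=90) → cum 90
  mile 2 (Zeta, w=125) → cum 215  ≥ 203 → median here
  mile 4 (Beta, w=60) → cum 275
  mile 20 (Eta, w=40) → cum 315
  mile 28 (Gamma, w=80) → cum 395
  mile 29 (Epsilon, w=6) → cum 401
  mile 37 (Alpha, w=5) → cum 406
Optimal location: mile 2.

x = 2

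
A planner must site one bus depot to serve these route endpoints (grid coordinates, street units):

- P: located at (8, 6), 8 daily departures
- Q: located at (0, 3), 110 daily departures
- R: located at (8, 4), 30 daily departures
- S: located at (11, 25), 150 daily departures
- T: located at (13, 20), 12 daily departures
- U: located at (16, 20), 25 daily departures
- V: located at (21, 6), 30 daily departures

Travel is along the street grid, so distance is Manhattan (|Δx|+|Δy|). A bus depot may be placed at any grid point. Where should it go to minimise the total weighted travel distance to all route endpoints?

Manhattan distance separates: Σwᵢ(|x−xᵢ|+|y−yᵢ|) = Σwᵢ|x−xᵢ| + Σwᵢ|y−yᵢ|, so x and y are optimised independently as 1-D weighted medians.
Total weight W = 365; half = 182.5.
x-coordinate, sorted with cumulative weight:
  x=0 (Q, w=110) cum 110
  x=8 (P, w=8) cum 118
  x=8 (R, w=30) cum 148
  x=11 (S, w=150) cum 298  ← median
  x=13 (T, w=12) cum 310
  x=16 (U, w=25) cum 335
  x=21 (V, w=30) cum 365
⇒ x* = 11
y-coordinate, sorted with cumulative weight:
  y=3 (Q, w=110) cum 110
  y=4 (R, w=30) cum 140
  y=6 (P, w=8) cum 148
  y=6 (V, w=30) cum 178
  y=20 (T, w=12) cum 190  ← median
  y=20 (U, w=25) cum 215
  y=25 (S, w=150) cum 365
⇒ y* = 20

(11, 20)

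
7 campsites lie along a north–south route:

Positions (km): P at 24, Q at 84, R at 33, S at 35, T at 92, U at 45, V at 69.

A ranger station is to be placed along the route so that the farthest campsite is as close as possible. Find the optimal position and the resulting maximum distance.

location 58, max distance 34

The 1-center on a line is the midpoint of the two extreme points: leftmost at 24, rightmost at 92.
Optimal location = (24 + 92)/2 = 58; maximum distance = (92 − 24)/2 = 34.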